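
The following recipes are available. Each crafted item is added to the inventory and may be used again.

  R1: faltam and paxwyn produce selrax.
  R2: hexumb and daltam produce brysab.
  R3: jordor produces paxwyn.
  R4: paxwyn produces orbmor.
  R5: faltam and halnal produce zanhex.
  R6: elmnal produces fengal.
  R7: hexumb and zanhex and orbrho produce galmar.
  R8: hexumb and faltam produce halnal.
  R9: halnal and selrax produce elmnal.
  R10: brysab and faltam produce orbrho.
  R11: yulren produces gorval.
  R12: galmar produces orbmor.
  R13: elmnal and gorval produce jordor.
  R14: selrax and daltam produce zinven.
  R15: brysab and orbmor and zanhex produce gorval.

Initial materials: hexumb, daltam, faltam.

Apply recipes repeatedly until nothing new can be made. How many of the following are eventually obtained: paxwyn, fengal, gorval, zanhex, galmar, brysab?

4

hexumb and faltam → halnal (R8).
Using R2, hexumb and daltam make brysab.
Using R5, faltam and halnal make zanhex.
Using R10, brysab and faltam make orbrho.
hexumb and zanhex and orbrho → galmar (R7).
galmar → orbmor (R12).
brysab and orbmor and zanhex → gorval (R15).
paxwyn would need jordor (R3), but jordor is never obtained.
fengal would need elmnal (R6), but elmnal is never obtained.
gorval: reached.
zanhex: reached.
galmar: reached.
brysab: reached.
Reached: gorval, zanhex, galmar, and brysab — 4 of the 6.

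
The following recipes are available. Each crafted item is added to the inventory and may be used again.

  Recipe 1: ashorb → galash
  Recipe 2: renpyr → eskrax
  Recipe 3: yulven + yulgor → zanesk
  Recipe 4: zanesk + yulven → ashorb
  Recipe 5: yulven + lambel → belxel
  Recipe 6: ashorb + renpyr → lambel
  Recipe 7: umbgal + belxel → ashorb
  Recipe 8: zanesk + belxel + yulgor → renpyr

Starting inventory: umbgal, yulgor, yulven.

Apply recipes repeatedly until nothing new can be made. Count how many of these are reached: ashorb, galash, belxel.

2

yulven + yulgor → zanesk (Recipe 3).
zanesk + yulven → ashorb (Recipe 4).
Using Recipe 1, ashorb makes galash.
ashorb: reached.
galash: reached.
belxel would need yulven and lambel (Recipe 5), but lambel is never obtained.
Reached: ashorb and galash — 2 of the 3.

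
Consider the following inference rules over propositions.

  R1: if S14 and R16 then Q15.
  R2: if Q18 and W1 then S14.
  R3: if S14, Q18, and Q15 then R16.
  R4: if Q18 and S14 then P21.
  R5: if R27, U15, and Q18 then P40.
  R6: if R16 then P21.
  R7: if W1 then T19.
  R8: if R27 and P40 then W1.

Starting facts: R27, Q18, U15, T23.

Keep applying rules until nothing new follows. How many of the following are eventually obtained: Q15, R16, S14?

From R27, U15, and Q18, R5 gives P40.
From R27 and P40, R8 gives W1.
From Q18 and W1, R2 gives S14.
Q15 would need S14 and R16 (R1), but R16 is never established.
R16 would need S14, Q18, and Q15 (R3), but Q15 is never established.
S14: reached.
Reached: S14 — 1 of the 3.

1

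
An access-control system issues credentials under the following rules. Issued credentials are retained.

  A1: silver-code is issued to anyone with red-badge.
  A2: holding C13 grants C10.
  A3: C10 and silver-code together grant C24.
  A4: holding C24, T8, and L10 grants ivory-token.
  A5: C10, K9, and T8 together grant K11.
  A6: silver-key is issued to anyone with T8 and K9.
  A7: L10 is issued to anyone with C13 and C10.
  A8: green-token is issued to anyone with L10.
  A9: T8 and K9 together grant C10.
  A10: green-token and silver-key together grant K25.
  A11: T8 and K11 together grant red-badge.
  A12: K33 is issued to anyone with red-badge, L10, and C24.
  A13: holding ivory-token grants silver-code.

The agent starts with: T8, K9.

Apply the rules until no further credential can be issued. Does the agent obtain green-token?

No

green-token would need L10 (A8), but L10 is never granted.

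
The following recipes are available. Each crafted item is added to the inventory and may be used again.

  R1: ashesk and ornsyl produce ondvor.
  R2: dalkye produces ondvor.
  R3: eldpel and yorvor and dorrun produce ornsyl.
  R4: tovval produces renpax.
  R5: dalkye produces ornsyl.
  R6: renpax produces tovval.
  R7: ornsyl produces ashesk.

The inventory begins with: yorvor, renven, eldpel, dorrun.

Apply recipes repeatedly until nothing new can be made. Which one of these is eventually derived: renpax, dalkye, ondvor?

ondvor

eldpel and yorvor and dorrun → ornsyl (R3).
Using R7, ornsyl makes ashesk.
ashesk and ornsyl → ondvor (R1).
renpax would need tovval (R4), but tovval is never obtained. No rule produces dalkye, and it is not given.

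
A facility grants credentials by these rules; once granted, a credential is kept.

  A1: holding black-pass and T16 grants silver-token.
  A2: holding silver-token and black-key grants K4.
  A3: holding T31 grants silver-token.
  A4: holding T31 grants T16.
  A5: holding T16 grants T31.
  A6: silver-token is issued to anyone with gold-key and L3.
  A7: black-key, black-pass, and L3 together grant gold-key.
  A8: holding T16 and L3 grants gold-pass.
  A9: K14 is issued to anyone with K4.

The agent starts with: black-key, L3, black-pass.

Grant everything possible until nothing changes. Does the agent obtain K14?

Yes

Holding black-key, black-pass, and L3 grants gold-key (A7).
Holding gold-key and L3 grants silver-token (A6).
Holding silver-token and black-key grants K4 (A2).
Holding K4 grants K14 (A9).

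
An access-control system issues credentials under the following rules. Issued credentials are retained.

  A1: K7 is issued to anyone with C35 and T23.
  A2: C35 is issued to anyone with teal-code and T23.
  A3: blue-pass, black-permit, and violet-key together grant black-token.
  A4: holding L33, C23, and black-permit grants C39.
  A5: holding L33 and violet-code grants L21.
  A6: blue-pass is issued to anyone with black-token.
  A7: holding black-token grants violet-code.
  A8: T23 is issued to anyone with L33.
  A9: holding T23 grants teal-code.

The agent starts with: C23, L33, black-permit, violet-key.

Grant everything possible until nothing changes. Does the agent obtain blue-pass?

No

blue-pass would need black-token (A6), but black-token is never granted.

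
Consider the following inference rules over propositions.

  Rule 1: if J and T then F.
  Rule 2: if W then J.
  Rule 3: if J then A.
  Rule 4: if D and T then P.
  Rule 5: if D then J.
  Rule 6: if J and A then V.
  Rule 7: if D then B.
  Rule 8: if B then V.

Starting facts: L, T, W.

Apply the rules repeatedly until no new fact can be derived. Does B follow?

B would need D (Rule 7), but D is never established.

No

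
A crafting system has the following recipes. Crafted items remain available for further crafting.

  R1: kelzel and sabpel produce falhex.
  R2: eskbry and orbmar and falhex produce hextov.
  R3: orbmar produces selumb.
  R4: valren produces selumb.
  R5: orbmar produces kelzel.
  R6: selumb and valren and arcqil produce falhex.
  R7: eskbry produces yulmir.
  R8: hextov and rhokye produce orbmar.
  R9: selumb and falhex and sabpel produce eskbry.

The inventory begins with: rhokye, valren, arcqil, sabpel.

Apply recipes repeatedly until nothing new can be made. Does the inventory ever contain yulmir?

Yes

valren → selumb (R4).
selumb and valren and arcqil → falhex (R6).
Using R9, selumb, falhex, and sabpel make eskbry.
eskbry → yulmir (R7).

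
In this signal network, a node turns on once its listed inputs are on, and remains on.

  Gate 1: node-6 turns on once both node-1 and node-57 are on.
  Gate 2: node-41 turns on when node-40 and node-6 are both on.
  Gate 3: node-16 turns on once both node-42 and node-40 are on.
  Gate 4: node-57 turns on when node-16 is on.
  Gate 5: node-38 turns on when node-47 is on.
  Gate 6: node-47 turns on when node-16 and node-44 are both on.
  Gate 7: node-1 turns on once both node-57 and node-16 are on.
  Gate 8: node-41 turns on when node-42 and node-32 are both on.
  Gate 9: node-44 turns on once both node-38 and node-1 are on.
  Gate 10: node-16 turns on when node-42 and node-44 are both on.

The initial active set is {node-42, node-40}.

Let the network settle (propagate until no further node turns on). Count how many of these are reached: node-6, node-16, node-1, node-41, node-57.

node-42 and node-40 are on, so node-16 turns on (Gate 3).
node-16 is on, so node-57 turns on (Gate 4).
node-57 and node-16 are on, so node-1 turns on (Gate 7).
Gate 1: node-1 and node-57 on → node-6 on.
node-40 and node-6 are on, so node-41 turns on (Gate 2).
node-6: reached.
node-16: reached.
node-1: reached.
node-41: reached.
node-57: reached.
All 5 are reached.

5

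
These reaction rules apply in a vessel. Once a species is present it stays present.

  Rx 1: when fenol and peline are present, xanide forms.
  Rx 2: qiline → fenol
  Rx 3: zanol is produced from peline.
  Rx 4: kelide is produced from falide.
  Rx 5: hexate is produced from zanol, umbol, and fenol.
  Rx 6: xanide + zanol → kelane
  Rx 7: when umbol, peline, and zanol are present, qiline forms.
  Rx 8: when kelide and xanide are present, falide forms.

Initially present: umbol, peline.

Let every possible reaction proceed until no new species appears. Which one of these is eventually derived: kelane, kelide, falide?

peline present → zanol forms (Rx 3).
umbol, peline, and zanol present → qiline forms (Rx 7).
qiline present → fenol forms (Rx 2).
fenol and peline present → xanide forms (Rx 1).
xanide and zanol present → kelane forms (Rx 6).
falide would need kelide and xanide (Rx 8), but kelide never forms. kelide would need falide (Rx 4), but falide never forms.

kelane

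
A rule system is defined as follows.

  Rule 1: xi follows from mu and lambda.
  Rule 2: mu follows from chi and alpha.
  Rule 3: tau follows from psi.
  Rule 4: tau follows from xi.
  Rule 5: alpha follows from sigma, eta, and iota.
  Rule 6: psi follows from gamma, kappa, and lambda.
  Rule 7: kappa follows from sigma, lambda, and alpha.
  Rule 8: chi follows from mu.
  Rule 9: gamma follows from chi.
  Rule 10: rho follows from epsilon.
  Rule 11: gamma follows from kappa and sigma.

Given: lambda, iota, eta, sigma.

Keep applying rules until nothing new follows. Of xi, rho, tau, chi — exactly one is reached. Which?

tau

From sigma, eta, and iota, Rule 5 gives alpha.
sigma, lambda, and alpha hold, so kappa follows (Rule 7).
From kappa and sigma, Rule 11 gives gamma.
From gamma, kappa, and lambda, Rule 6 gives psi.
psi holds, so tau follows (Rule 3).
rho would need epsilon (Rule 10), but epsilon is never established. chi would need mu (Rule 8), but mu is never established. xi would need mu and lambda (Rule 1), but mu is never established.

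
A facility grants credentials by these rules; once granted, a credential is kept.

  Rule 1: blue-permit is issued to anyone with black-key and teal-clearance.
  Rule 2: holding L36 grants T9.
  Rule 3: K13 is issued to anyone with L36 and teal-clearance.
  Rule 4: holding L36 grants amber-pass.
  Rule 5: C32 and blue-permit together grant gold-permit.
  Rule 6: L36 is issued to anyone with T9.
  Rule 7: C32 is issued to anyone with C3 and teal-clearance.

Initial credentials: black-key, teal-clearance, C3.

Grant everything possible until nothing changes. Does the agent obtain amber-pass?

No

amber-pass would need L36 (Rule 4), but L36 is never granted.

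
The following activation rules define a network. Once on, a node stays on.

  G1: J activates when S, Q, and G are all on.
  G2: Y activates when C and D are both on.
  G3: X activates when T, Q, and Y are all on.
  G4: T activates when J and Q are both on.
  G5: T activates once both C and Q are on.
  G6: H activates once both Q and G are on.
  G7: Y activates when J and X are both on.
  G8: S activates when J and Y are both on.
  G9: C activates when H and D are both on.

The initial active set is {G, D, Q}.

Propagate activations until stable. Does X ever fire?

Yes

G6: Q and G on → H on.
H and D are on, so C activates (G9).
G5: C and Q on → T on.
C and D are on, so Y activates (G2).
T, Q, and Y are on, so X activates (G3).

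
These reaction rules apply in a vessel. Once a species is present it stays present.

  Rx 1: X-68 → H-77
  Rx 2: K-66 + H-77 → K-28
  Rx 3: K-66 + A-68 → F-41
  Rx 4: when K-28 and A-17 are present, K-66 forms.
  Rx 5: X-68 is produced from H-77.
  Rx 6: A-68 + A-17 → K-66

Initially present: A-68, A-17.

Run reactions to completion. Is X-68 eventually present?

X-68 would need H-77 (Rx 5), but H-77 never forms.

No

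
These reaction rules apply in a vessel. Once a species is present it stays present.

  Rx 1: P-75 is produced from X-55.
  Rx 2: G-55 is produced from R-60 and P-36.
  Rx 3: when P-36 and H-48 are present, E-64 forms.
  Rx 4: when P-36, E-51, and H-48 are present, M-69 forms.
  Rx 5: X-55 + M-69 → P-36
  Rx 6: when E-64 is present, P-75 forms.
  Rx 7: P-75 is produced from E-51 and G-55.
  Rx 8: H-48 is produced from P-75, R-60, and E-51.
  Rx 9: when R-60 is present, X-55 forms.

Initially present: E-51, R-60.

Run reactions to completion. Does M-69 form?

No

M-69 would need P-36, E-51, and H-48 (Rx 4), but P-36 never forms.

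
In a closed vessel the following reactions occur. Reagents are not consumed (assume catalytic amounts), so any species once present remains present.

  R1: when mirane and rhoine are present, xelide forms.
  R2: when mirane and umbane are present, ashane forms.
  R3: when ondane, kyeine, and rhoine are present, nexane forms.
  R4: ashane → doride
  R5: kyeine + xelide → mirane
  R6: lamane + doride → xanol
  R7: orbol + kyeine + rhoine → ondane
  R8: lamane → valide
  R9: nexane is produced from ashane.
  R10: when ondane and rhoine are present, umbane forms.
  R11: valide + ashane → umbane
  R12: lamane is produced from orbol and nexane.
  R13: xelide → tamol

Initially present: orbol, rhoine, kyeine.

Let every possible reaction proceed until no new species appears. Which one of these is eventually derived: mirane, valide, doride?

orbol, kyeine, and rhoine present → ondane forms (R7).
ondane, kyeine, and rhoine present → nexane forms (R3).
orbol and nexane present → lamane forms (R12).
lamane present → valide forms (R8).
doride would need ashane (R4), but ashane never forms. mirane would need kyeine and xelide (R5), but xelide never forms.

valide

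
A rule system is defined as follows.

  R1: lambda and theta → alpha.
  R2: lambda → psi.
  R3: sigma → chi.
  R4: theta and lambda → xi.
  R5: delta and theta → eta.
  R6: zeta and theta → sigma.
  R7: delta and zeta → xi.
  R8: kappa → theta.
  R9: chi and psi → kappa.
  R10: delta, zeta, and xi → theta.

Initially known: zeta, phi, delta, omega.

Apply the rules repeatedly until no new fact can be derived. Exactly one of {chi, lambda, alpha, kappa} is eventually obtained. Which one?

chi

From delta and zeta, R7 gives xi.
From delta, zeta, and xi, R10 gives theta.
zeta and theta hold, so sigma follows (R6).
sigma holds, so chi follows (R3).
alpha would need lambda and theta (R1), but lambda is never established. No rule produces lambda, and it is not given. kappa would need chi and psi (R9), but psi is never established.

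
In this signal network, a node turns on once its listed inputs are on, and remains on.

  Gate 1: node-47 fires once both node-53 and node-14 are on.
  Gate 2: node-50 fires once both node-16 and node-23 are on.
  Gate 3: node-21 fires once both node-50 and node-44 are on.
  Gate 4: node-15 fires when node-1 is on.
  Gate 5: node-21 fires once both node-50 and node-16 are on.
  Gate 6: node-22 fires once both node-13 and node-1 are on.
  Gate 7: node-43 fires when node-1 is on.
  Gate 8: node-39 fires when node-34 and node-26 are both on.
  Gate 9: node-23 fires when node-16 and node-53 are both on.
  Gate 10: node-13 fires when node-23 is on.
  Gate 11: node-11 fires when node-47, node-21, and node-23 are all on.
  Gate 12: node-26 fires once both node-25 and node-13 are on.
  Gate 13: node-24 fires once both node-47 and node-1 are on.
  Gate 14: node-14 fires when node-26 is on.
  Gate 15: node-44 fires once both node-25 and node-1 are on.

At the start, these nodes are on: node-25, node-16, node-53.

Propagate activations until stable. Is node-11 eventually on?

node-16 and node-53 are on, so node-23 fires (Gate 9).
node-16 and node-23 are on, so node-50 fires (Gate 2).
node-23 is on, so node-13 fires (Gate 10).
Gate 12: node-25 and node-13 on → node-26 on.
Gate 5: node-50 and node-16 on → node-21 on.
node-26 is on, so node-14 fires (Gate 14).
Gate 1: node-53 and node-14 on → node-47 on.
Gate 11: node-47, node-21, and node-23 on → node-11 on.

Yes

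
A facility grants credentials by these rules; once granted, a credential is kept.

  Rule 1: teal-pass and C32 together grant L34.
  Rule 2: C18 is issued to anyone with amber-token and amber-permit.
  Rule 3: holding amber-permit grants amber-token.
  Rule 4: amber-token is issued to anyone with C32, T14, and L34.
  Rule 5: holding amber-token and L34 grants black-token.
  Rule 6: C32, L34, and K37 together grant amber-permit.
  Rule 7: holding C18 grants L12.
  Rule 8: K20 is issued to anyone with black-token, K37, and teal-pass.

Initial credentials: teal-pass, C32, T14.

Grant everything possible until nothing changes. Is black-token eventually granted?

Yes

Holding teal-pass and C32 grants L34 (Rule 1).
Holding C32, T14, and L34 grants amber-token (Rule 4).
Holding amber-token and L34 grants black-token (Rule 5).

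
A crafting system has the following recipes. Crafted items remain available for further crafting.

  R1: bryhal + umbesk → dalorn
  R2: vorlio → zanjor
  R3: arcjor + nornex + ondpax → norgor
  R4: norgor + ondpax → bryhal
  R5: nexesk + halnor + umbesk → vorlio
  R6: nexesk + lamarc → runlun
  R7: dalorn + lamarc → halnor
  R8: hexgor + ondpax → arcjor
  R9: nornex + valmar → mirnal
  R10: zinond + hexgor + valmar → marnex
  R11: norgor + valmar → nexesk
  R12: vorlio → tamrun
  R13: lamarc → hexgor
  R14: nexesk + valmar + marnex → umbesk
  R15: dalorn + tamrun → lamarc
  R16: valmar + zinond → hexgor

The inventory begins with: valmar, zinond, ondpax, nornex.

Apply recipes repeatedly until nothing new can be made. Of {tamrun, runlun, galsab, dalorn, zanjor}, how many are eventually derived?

1

Using R16, valmar and zinond make hexgor.
zinond + hexgor + valmar → marnex (R10).
Using R8, hexgor and ondpax make arcjor.
Using R3, arcjor, nornex, and ondpax make norgor.
Using R11, norgor and valmar make nexesk.
norgor + ondpax → bryhal (R4).
Using R14, nexesk, valmar, and marnex make umbesk.
Using R1, bryhal and umbesk make dalorn.
tamrun would need vorlio (R12), but vorlio is never obtained.
runlun would need nexesk and lamarc (R6), but lamarc is never obtained.
No rule produces galsab, and it is not given.
dalorn: reached.
zanjor would need vorlio (R2), but vorlio is never obtained.
Reached: dalorn — 1 of the 5.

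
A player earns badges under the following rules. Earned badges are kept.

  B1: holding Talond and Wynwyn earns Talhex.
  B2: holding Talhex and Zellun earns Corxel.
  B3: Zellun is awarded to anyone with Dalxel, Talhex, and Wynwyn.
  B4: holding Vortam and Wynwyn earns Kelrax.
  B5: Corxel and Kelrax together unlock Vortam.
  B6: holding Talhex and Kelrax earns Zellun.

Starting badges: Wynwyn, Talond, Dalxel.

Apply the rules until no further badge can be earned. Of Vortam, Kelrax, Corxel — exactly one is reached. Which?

Corxel

With Talond and Wynwyn, Talhex is earned (B1).
With Dalxel, Talhex, and Wynwyn, Zellun is earned (B3).
With Talhex and Zellun, Corxel is earned (B2).
Vortam would need Corxel and Kelrax (B5), but Kelrax is never earned. Kelrax would need Vortam and Wynwyn (B4), but Vortam is never earned.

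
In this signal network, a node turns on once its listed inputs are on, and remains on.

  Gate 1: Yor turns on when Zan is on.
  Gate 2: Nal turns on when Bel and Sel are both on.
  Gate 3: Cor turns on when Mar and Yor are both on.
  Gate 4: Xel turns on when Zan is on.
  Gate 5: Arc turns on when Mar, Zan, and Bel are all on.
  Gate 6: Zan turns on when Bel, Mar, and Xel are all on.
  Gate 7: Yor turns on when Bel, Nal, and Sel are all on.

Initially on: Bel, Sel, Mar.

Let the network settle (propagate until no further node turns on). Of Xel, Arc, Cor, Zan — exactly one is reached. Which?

Gate 2: Bel and Sel on → Nal on.
Bel, Nal, and Sel are on, so Yor turns on (Gate 7).
Gate 3: Mar and Yor on → Cor on.
Xel would need Zan (Gate 4), but Zan never turns on. Arc would need Mar, Zan, and Bel (Gate 5), but Zan never turns on. Zan would need Bel, Mar, and Xel (Gate 6), but Xel never turns on.

Cor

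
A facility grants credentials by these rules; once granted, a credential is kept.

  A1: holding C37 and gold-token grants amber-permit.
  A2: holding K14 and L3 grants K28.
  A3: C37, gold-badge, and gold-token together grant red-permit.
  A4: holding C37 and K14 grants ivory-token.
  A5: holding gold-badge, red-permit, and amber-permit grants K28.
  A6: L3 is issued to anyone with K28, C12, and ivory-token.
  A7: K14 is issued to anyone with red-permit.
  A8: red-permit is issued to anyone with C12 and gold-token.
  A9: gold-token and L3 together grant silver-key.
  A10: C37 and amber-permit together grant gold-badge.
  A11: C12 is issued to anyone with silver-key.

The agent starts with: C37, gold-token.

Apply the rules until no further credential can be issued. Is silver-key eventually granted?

No

silver-key would need gold-token and L3 (A9), but L3 is never granted.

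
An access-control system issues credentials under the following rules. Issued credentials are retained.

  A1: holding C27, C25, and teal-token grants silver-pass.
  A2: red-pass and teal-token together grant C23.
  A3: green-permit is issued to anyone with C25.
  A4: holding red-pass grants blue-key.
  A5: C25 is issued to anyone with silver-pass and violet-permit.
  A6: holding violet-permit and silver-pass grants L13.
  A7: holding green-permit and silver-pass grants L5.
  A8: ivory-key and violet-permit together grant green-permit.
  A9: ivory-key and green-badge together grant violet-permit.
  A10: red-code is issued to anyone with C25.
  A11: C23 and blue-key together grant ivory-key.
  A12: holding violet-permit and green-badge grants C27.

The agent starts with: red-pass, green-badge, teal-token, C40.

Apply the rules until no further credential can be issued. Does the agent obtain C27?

Holding red-pass and teal-token grants C23 (A2).
Holding red-pass grants blue-key (A4).
Holding C23 and blue-key grants ivory-key (A11).
Holding ivory-key and green-badge grants violet-permit (A9).
Holding violet-permit and green-badge grants C27 (A12).

Yes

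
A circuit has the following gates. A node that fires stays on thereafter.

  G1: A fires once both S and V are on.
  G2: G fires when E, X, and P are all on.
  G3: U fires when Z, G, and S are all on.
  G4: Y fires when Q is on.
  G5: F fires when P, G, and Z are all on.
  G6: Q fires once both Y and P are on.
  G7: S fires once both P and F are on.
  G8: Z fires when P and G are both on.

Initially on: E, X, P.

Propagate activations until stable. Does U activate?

E, X, and P are on, so G fires (G2).
G8: P and G on → Z on.
G5: P, G, and Z on → F on.
P and F are on, so S fires (G7).
G3: Z, G, and S on → U on.

Yes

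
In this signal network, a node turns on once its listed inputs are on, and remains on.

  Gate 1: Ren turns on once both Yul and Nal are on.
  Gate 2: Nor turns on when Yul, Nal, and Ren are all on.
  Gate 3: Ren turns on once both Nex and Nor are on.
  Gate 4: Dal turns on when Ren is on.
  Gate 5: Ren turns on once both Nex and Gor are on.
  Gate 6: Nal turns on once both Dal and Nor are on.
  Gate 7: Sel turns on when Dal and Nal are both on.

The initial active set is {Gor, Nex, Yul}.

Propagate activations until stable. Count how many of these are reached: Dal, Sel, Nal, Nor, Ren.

Nex and Gor are on, so Ren turns on (Gate 5).
Gate 4: Ren on → Dal on.
Dal: reached.
Sel would need Dal and Nal (Gate 7), but Nal never turns on.
Nal would need Dal and Nor (Gate 6), but Nor never turns on.
Nor would need Yul, Nal, and Ren (Gate 2), but Nal never turns on.
Ren: reached.
Reached: Dal and Ren — 2 of the 5.

2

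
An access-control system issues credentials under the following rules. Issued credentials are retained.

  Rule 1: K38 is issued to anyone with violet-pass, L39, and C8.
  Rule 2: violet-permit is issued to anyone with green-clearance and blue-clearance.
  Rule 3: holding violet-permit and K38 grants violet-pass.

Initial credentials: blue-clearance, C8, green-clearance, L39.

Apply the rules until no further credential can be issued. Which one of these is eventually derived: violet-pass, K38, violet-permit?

violet-permit

Holding green-clearance and blue-clearance grants violet-permit (Rule 2).
violet-pass would need violet-permit and K38 (Rule 3), but K38 is never granted. K38 would need violet-pass, L39, and C8 (Rule 1), but violet-pass is never granted.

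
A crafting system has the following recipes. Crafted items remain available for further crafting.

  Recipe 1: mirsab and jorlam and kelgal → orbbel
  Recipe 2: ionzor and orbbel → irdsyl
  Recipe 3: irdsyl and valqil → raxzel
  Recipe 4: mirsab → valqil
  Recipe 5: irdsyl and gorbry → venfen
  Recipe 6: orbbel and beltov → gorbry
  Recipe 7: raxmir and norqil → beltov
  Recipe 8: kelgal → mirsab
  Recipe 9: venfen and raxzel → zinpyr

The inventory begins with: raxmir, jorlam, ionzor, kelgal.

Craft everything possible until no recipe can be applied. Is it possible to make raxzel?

kelgal → mirsab (Recipe 8).
Using Recipe 4, mirsab makes valqil.
Using Recipe 1, mirsab, jorlam, and kelgal make orbbel.
Using Recipe 2, ionzor and orbbel make irdsyl.
irdsyl and valqil → raxzel (Recipe 3).

Yes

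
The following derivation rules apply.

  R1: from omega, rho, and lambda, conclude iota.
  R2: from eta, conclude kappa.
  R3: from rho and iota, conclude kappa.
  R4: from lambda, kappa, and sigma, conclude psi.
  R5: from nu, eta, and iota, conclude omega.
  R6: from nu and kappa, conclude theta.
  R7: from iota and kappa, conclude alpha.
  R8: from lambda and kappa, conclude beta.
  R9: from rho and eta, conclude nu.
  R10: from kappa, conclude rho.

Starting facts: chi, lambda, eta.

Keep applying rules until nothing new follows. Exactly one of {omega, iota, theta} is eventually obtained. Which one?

theta

eta holds, so kappa follows (R2).
From kappa, R10 gives rho.
rho and eta hold, so nu follows (R9).
From nu and kappa, R6 gives theta.
omega would need nu, eta, and iota (R5), but iota is never established. iota would need omega, rho, and lambda (R1), but omega is never established.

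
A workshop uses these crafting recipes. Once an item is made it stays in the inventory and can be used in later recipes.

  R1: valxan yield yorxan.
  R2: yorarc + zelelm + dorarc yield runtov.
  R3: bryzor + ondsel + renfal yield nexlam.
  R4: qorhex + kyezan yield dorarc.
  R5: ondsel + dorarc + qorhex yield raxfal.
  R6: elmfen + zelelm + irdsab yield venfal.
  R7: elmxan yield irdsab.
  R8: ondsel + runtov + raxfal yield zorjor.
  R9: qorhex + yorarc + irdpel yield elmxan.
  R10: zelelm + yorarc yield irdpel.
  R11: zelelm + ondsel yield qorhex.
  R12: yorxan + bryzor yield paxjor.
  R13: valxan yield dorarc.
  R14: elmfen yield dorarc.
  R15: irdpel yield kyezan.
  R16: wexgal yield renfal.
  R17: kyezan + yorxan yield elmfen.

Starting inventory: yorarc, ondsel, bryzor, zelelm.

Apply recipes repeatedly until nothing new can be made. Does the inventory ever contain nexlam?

No

nexlam would need bryzor, ondsel, and renfal (R3), but renfal is never obtained.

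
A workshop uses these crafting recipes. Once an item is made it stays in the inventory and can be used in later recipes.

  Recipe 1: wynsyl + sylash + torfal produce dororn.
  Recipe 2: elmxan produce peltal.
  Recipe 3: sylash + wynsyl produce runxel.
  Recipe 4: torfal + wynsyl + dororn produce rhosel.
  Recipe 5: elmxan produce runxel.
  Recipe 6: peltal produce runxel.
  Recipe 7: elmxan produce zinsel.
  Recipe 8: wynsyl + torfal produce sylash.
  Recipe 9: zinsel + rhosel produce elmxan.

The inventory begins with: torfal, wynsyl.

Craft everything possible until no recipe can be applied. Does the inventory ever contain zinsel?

No

zinsel would need elmxan (Recipe 7), but elmxan is never obtained.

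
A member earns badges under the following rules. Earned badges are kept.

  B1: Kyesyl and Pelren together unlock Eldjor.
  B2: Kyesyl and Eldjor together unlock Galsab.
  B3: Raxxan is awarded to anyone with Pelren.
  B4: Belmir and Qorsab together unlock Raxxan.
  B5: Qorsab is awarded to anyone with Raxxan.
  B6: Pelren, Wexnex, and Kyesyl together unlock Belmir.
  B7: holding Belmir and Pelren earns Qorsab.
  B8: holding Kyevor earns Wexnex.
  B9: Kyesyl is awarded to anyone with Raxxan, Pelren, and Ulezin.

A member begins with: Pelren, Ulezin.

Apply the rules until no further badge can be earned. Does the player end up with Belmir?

Belmir would need Pelren, Wexnex, and Kyesyl (B6), but Wexnex is never earned.

No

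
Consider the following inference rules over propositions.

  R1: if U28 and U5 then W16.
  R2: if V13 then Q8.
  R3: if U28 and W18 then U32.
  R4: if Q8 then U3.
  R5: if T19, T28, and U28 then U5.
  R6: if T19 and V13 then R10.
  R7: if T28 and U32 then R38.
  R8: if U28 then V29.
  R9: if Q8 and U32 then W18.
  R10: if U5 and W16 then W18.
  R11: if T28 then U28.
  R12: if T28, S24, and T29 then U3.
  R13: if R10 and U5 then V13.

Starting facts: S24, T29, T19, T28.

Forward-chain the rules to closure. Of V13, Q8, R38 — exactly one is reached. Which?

R38

From T28, R11 gives U28.
From T19, T28, and U28, R5 gives U5.
U28 and U5 hold, so W16 follows (R1).
U5 and W16 hold, so W18 follows (R10).
From U28 and W18, R3 gives U32.
T28 and U32 hold, so R38 follows (R7).
V13 would need R10 and U5 (R13), but R10 is never established. Q8 would need V13 (R2), but V13 is never established.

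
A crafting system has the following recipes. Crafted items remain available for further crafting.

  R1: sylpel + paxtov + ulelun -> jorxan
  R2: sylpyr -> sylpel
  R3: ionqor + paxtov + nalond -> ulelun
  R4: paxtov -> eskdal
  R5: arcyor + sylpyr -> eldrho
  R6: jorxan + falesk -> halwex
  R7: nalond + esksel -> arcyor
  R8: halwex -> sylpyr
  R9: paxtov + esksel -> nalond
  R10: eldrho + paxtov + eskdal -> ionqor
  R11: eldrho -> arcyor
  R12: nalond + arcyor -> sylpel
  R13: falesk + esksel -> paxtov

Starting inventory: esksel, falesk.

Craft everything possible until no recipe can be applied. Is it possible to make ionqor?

No

ionqor would need eldrho, paxtov, and eskdal (R10), but eldrho is never obtained.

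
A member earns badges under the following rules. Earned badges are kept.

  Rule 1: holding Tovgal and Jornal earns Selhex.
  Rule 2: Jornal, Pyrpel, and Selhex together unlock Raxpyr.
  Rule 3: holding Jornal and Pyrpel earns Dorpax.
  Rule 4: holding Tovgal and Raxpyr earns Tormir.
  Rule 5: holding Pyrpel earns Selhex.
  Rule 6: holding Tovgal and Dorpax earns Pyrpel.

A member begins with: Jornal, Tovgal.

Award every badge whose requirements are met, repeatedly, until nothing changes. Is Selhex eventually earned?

With Tovgal and Jornal, Selhex is earned (Rule 1).

Yes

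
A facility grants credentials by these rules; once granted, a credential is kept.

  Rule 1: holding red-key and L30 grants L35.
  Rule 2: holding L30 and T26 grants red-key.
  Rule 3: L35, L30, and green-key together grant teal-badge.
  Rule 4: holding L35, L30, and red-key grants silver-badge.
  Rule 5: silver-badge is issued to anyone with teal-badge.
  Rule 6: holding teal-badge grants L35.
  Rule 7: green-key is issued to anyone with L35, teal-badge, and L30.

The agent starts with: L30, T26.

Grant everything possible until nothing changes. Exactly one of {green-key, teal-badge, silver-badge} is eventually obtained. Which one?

silver-badge

Holding L30 and T26 grants red-key (Rule 2).
Holding red-key and L30 grants L35 (Rule 1).
Holding L35, L30, and red-key grants silver-badge (Rule 4).
green-key would need L35, teal-badge, and L30 (Rule 7), but teal-badge is never granted. teal-badge would need L35, L30, and green-key (Rule 3), but green-key is never granted.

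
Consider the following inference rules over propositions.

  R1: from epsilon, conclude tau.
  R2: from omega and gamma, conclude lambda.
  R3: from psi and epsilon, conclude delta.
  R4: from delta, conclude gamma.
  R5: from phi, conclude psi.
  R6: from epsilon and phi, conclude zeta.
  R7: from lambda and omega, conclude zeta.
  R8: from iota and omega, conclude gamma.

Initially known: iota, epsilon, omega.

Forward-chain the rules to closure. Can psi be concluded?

psi would need phi (R5), but phi is never established.

No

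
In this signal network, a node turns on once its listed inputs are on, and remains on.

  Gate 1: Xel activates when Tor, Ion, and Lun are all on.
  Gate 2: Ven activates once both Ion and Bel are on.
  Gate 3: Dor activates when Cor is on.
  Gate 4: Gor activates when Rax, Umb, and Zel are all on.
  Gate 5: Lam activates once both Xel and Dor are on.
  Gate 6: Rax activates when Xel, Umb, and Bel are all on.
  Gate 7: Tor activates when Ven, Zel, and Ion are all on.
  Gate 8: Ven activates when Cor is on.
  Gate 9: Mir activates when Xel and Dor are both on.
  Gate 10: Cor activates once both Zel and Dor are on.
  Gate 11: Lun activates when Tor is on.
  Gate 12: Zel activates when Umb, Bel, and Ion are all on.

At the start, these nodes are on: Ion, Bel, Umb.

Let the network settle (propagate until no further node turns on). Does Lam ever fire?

No

Lam would need Xel and Dor (Gate 5), but Dor never turns on.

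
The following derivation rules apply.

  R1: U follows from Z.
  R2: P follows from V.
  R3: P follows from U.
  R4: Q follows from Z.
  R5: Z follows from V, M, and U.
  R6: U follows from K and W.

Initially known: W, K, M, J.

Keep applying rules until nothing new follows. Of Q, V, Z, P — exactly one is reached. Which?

K and W hold, so U follows (R6).
From U, R3 gives P.
Q would need Z (R4), but Z is never established. Z would need V, M, and U (R5), but V is never established. No rule produces V, and it is not given.

P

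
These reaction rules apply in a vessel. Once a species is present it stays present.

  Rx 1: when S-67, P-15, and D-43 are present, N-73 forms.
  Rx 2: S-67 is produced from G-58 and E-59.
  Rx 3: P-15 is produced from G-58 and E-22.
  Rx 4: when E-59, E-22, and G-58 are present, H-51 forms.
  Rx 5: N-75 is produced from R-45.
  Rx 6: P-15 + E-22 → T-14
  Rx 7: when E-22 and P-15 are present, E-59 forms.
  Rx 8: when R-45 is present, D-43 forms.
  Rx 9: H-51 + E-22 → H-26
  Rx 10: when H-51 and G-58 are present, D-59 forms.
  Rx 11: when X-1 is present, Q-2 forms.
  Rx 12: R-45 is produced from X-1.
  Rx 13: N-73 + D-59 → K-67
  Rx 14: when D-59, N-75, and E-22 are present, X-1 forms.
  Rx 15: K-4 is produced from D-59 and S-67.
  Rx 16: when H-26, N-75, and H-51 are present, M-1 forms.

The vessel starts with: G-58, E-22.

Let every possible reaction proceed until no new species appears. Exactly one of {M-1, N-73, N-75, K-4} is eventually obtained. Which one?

G-58 and E-22 present → P-15 forms (Rx 3).
E-22 and P-15 present → E-59 forms (Rx 7).
E-59, E-22, and G-58 present → H-51 forms (Rx 4).
G-58 and E-59 present → S-67 forms (Rx 2).
H-51 and G-58 present → D-59 forms (Rx 10).
D-59 and S-67 present → K-4 forms (Rx 15).
M-1 would need H-26, N-75, and H-51 (Rx 16), but N-75 never forms. N-73 would need S-67, P-15, and D-43 (Rx 1), but D-43 never forms. N-75 would need R-45 (Rx 5), but R-45 never forms.

K-4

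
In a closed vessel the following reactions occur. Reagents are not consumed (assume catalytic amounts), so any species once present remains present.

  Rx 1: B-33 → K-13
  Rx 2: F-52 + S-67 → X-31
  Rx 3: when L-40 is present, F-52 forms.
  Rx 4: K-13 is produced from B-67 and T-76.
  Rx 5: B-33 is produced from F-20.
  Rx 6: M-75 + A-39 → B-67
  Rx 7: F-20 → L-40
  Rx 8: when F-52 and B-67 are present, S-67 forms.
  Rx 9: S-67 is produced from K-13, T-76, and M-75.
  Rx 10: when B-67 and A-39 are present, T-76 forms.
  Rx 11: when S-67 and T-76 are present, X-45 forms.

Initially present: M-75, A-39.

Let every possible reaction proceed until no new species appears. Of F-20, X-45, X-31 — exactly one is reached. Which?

M-75 and A-39 present → B-67 forms (Rx 6).
B-67 and A-39 present → T-76 forms (Rx 10).
B-67 and T-76 present → K-13 forms (Rx 4).
K-13, T-76, and M-75 present → S-67 forms (Rx 9).
S-67 and T-76 present → X-45 forms (Rx 11).
No rule produces F-20, and it is not given. X-31 would need F-52 and S-67 (Rx 2), but F-52 never forms.

X-45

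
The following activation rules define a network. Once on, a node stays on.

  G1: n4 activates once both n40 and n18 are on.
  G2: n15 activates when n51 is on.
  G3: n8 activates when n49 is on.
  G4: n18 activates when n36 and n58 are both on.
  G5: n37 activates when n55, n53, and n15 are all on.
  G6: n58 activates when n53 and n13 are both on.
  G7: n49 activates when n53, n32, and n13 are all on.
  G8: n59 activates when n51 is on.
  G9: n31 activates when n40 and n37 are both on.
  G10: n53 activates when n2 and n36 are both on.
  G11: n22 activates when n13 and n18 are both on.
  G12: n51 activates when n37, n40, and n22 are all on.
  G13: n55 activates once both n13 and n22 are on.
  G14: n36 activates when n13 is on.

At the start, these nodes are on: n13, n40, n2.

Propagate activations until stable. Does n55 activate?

G14: n13 on → n36 on.
n2 and n36 are on, so n53 activates (G10).
n53 and n13 are on, so n58 activates (G6).
G4: n36 and n58 on → n18 on.
G11: n13 and n18 on → n22 on.
n13 and n22 are on, so n55 activates (G13).

Yes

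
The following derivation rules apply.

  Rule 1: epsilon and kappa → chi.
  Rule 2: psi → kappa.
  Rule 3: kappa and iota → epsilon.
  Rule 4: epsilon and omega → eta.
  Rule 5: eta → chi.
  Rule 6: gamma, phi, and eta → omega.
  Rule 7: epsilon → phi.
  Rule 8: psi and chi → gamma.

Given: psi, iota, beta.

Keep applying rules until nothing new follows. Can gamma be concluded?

Yes

psi holds, so kappa follows (Rule 2).
From kappa and iota, Rule 3 gives epsilon.
epsilon and kappa hold, so chi follows (Rule 1).
psi and chi hold, so gamma follows (Rule 8).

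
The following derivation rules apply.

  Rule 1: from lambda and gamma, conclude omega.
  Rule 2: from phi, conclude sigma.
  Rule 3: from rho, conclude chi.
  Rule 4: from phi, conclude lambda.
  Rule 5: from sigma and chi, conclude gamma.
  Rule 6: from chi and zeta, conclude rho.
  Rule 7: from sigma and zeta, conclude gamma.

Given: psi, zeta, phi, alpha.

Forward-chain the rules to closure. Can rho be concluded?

No

rho would need chi and zeta (Rule 6), but chi is never established.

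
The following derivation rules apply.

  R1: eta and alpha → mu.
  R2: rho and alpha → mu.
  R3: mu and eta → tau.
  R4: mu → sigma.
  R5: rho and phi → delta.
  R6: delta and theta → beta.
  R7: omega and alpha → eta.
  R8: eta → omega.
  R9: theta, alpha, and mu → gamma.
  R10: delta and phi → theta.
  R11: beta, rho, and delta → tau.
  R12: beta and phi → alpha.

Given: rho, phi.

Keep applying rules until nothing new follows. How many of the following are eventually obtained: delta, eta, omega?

From rho and phi, R5 gives delta.
delta: reached.
eta would need omega and alpha (R7), but omega is never established.
omega would need eta (R8), but eta is never established.
Reached: delta — 1 of the 3.

1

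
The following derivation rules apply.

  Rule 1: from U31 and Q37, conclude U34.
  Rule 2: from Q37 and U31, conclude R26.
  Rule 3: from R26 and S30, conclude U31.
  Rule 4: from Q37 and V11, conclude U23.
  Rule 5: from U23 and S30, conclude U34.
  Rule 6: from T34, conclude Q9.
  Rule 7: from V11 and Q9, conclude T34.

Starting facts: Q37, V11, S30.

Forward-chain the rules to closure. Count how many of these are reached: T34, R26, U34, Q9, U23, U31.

From Q37 and V11, Rule 4 gives U23.
U23 and S30 hold, so U34 follows (Rule 5).
T34 would need V11 and Q9 (Rule 7), but Q9 is never established.
R26 would need Q37 and U31 (Rule 2), but U31 is never established.
U34: reached.
Q9 would need T34 (Rule 6), but T34 is never established.
U23: reached.
U31 would need R26 and S30 (Rule 3), but R26 is never established.
Reached: U34 and U23 — 2 of the 6.

2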